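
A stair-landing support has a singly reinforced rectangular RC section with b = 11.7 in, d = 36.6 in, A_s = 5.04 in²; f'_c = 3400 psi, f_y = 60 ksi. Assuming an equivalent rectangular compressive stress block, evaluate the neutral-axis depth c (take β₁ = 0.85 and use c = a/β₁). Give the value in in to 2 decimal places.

c ≈ 10.52 in

T = A_s f_y = 5.04 × 60 = 302.4 kips.
a = T/(0.85 f'_c b) = 302.4/(0.85 × 3.4 × 11.7) = 8.9433 in.
With β₁ = 0.85, c = a/β₁ = 8.9433/0.85 = 10.52 in.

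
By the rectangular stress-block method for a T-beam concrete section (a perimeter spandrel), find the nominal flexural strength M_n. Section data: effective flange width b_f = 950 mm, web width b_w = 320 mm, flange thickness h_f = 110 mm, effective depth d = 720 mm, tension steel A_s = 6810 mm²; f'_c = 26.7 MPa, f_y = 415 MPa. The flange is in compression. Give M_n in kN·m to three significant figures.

M_n ≈ 1840 kN·m

Tension: T = A_s f_y = 6810 × 415 = 2826150 N.
Try a within the flange: a = T/(0.85 f'_c b_f) = 2826150/(0.85 × 26.7 × 950) = 131.08 mm.
a = 131.08 > h_f = 110 mm: the block extends into the web. Split into flange-overhang and web parts.
C_f = 0.85 f'_c (b_f − b_w) h_f = 0.85 × 26.7 × (950 − 320) × 110 = 1572764 N.
Remaining web compression depth: a_w = (T − C_f)/(0.85 f'_c b_w) = (2826150 − 1572764)/(0.85 × 26.7 × 320) = 172.59 mm.
M_n = C_f(d − h_f/2) + (T − C_f)(d − a_w/2) = 1572764 × (720 − 55) + 1253386 × (720 − 86.295) = 1045.89 + 794.28 = 1840.17 × 10⁶ N·mm.
M_n = 1840.17 kN·m.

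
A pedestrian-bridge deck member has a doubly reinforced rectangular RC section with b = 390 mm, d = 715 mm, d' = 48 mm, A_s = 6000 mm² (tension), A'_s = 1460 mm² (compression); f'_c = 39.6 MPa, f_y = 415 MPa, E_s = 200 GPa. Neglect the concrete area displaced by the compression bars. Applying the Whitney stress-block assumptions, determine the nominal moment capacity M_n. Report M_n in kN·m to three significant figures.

M_n ≈ 1620 kN·m

Assume both tension and compression steel yield.
Net tension couple steel: A_s − A'_s = 4540 mm².
a = (A_s − A'_s) f_y / (0.85 f'_c b) = 1884100/(0.85 × 39.6 × 390) = 143.52 mm.
c = a/β₁ = 143.52/0.767 = 187.12 mm; ε'_s = 0.003(c − d')/c = 0.0022 ≥ f_y/E_s = 0.0021, so compression steel does yield.
M_n = (A_s − A'_s) f_y (d − a/2) + A'_s f_y (d − d') = [1884100 × (715 − 71.76) + 605900 × (715 − 48)] × 10⁻⁶ = 1211.93 + 404.14 = 1616.07 kN·m.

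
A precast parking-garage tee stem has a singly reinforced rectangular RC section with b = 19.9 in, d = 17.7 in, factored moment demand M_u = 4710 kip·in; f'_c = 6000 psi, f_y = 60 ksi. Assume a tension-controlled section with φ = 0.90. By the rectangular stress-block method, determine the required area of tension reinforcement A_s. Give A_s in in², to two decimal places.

A_s ≈ 5.42 in²

M_n = M_u/φ = 4710/0.90 = 5233.33 kip·in.
From M_n = 0.85 f'_c a b (d − a/2):
a = d − √(d² − 2M_n/(0.85 f'_c b)) = 17.7 − √(17.7² − 2 × 5233.33/(0.85 × 6 × 19.9)) = 3.203 in.
A_s = 0.85 f'_c a b / f_y = 0.85 × 6 × 3.203 × 19.9 / 60 = 5.418 in².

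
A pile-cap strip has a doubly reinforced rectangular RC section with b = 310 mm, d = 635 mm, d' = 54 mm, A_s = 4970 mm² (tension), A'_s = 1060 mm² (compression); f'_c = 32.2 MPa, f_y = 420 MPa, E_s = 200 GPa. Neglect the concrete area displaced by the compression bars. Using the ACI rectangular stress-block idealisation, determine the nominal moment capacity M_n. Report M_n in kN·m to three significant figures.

M_n ≈ 1140 kN·m

Assume both tension and compression steel yield.
Net tension couple steel: A_s − A'_s = 3910 mm².
a = (A_s − A'_s) f_y / (0.85 f'_c b) = 1642200/(0.85 × 32.2 × 310) = 193.55 mm.
c = a/β₁ = 193.55/0.82 = 236.04 mm; ε'_s = 0.003(c − d')/c = 0.0023 ≥ f_y/E_s = 0.0021, so compression steel does yield.
M_n = (A_s − A'_s) f_y (d − a/2) + A'_s f_y (d − d') = [1642200 × (635 − 96.775) + 445200 × (635 − 54)] × 10⁻⁶ = 883.87 + 258.66 = 1142.53 kN·m.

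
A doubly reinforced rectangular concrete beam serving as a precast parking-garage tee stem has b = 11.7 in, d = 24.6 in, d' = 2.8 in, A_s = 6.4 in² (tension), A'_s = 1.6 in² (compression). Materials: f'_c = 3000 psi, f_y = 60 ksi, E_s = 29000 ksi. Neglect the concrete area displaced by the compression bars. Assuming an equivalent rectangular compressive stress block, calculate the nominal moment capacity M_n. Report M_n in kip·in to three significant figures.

M_n ≈ 7790 kip·in

Assume both steels yield.
a = (A_s − A'_s) f_y/(0.85 f'_c b) = (6.4 − 1.6) × 60/(0.85 × 3 × 11.7) = 9.653 in.
c = a/β₁ = 9.653/0.85 = 11.356 in; ε'_s = 0.003(c − d')/c = 0.0023 ≥ ε_y = 0.0021, so the compression steel yields.
M_n = (A_s − A'_s) f_y (d − a/2) + A'_s f_y (d − d') = 288 × (24.6 − 4.8265) + 96 × (24.6 − 2.8) = 5694.8 + 2092.8 = 7787.6 kip·in.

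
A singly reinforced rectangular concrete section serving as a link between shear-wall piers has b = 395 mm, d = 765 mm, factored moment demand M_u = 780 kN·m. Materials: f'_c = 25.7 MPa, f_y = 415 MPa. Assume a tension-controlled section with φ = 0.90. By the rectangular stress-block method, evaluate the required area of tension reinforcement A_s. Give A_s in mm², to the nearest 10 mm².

M_n = M_u/φ = 780/0.90 = 866.667 kN·m.
With M_n = 0.85 f'_c a b (d − a/2), solve the quadratic for a:
a = d − √(d² − 2M_n/(0.85 f'_c b)) = 765 − √(765² − 2 × 866.667×10⁶/(0.85 × 25.7 × 395)) = 145.04 mm.
A_s = 0.85 f'_c a b / f_y = 0.85 × 25.7 × 145.04 × 395 / 415 = 3015.7 mm².

A_s ≈ 3020 mm²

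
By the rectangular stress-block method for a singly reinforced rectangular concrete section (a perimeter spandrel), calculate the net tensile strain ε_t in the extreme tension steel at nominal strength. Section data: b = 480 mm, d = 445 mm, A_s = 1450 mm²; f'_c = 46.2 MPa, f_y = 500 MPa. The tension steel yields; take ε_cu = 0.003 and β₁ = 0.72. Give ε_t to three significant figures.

a = A_s f_y/(0.85 f'_c b) = 38.46 mm.
β₁ = 0.72, so c = a/β₁ = 38.46/0.72 = 53.42 mm.
From the linear strain diagram with ε_cu = 0.003: ε_t = 0.003 (d − c)/c = 0.003 × (445 − 53.42)/53.42 = 0.0220.
Since ε_t ≥ 0.005, the section is tension-controlled.

ε_t ≈ 0.0220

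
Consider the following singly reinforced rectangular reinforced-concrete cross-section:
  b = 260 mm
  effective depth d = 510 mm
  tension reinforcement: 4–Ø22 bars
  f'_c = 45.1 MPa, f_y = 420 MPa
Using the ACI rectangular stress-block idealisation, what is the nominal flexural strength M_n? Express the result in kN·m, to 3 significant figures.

M_n ≈ 305 kN·m

A_s = 4 × 380 = 1520 mm².
T = A_s f_y = 1520 × 420 = 638400 N = 638.4 kN.
From C = T: a = T/(0.85 f'_c b) = 638400/(0.85 × 45.1 × 260) = 64.05 mm.
M_n = T(d − a/2) = 638.4 kN × (510 − 32.025) mm = 305.14 kN·m.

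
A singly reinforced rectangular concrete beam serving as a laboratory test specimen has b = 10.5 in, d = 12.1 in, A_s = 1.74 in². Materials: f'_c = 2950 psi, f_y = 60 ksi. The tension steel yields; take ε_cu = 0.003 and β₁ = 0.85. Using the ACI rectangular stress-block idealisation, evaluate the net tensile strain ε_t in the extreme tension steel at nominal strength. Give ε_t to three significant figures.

ε_t ≈ 0.00478

a = A_s f_y/(0.85 f'_c b) = 3.965 in.
β₁ = 0.85, so c = a/β₁ = 3.965/0.85 = 4.665 in.
From the linear strain diagram with ε_cu = 0.003: ε_t = 0.003 (d − c)/c = 0.003 × (12.1 − 4.665)/4.665 = 0.00478.
ε_t is between 0.004 and 0.005 — transition zone.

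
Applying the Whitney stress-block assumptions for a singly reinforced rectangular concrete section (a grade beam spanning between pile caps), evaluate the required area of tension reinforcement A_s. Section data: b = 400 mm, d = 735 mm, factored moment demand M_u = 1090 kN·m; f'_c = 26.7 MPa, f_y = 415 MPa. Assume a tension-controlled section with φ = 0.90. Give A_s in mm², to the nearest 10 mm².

A_s ≈ 4640 mm²

M_n = M_u/φ = 1090/0.90 = 1211.11 kN·m.
With M_n = 0.85 f'_c a b (d − a/2), solve the quadratic for a:
a = d − √(d² − 2M_n/(0.85 f'_c b)) = 735 − √(735² − 2 × 1211.11×10⁶/(0.85 × 26.7 × 400)) = 212.12 mm.
A_s = 0.85 f'_c a b / f_y = 0.85 × 26.7 × 212.12 × 400 / 415 = 4640.1 mm².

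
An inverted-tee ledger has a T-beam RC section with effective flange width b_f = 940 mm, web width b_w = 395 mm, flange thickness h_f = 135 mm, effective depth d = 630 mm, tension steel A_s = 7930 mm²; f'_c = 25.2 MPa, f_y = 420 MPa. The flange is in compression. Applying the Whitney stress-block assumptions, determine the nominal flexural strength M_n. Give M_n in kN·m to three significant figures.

M_n ≈ 1810 kN·m

Tension: T = A_s f_y = 7930 × 420 = 3330600 N.
Try a within the flange: a = T/(0.85 f'_c b_f) = 3330600/(0.85 × 25.2 × 940) = 165.42 mm.
a = 165.42 > h_f = 135 mm: the block extends into the web. Split into flange-overhang and web parts.
C_f = 0.85 f'_c (b_f − b_w) h_f = 0.85 × 25.2 × (940 − 395) × 135 = 1575977 N.
Remaining web compression depth: a_w = (T − C_f)/(0.85 f'_c b_w) = (3330600 − 1575977)/(0.85 × 25.2 × 395) = 207.38 mm.
M_n = C_f(d − h_f/2) + (T − C_f)(d − a_w/2) = 1575977 × (630 − 67.5) + 1754623 × (630 − 103.69) = 886.49 + 923.48 = 1809.97 × 10⁶ N·mm.
M_n = 1809.97 kN·m.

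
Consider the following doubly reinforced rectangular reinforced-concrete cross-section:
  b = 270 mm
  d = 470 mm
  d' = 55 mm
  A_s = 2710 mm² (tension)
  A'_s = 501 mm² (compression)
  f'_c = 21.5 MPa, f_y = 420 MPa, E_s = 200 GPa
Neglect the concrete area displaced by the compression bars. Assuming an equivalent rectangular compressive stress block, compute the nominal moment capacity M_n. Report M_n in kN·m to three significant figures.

Assume both tension and compression steel yield.
Net tension couple steel: A_s − A'_s = 2209 mm².
a = (A_s − A'_s) f_y / (0.85 f'_c b) = 927780/(0.85 × 21.5 × 270) = 188.03 mm.
c = a/β₁ = 188.03/0.85 = 221.21 mm; ε'_s = 0.003(c − d')/c = 0.0023 ≥ f_y/E_s = 0.0021, so compression steel does yield.
M_n = (A_s − A'_s) f_y (d − a/2) + A'_s f_y (d − d') = [927780 × (470 − 94.015) + 210420 × (470 − 55)] × 10⁻⁶ = 348.83 + 87.32 = 436.15 kN·m.

M_n ≈ 436 kN·m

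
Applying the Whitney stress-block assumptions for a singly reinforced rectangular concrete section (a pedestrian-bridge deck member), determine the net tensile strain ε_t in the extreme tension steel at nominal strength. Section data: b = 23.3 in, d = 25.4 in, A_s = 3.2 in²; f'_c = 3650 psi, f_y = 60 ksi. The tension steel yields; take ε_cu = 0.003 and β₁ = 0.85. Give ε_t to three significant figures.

ε_t ≈ 0.0214

a = A_s f_y/(0.85 f'_c b) = 2.656 in.
β₁ = 0.85, so c = a/β₁ = 2.656/0.85 = 3.125 in.
From the linear strain diagram with ε_cu = 0.003: ε_t = 0.003 (d − c)/c = 0.003 × (25.4 − 3.125)/3.125 = 0.0214.
Since ε_t ≥ 0.005, the section is tension-controlled.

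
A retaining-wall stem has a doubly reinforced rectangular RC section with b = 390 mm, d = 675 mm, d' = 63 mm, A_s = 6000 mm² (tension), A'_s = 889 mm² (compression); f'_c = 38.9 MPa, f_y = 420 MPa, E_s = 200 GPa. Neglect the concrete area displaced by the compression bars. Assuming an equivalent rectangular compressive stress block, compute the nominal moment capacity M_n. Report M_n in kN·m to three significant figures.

M_n ≈ 1500 kN·m

Assume both tension and compression steel yield.
Net tension couple steel: A_s − A'_s = 5111 mm².
a = (A_s − A'_s) f_y / (0.85 f'_c b) = 2146620/(0.85 × 38.9 × 390) = 166.46 mm.
c = a/β₁ = 166.46/0.772 = 215.62 mm; ε'_s = 0.003(c − d')/c = 0.0021 ≥ f_y/E_s = 0.0021, so compression steel does yield.
M_n = (A_s − A'_s) f_y (d − a/2) + A'_s f_y (d − d') = [2146620 × (675 − 83.23) + 373380 × (675 − 63)] × 10⁻⁶ = 1270.31 + 228.51 = 1498.82 kN·m.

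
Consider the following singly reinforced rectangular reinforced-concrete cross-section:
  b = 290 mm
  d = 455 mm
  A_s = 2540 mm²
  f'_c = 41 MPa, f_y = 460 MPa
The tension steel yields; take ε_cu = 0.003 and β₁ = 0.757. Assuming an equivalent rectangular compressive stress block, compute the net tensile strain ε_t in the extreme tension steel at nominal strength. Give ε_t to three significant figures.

ε_t ≈ 0.00594

a = A_s f_y/(0.85 f'_c b) = 115.61 mm.
β₁ = 0.757, so c = a/β₁ = 115.61/0.757 = 152.72 mm.
From the linear strain diagram with ε_cu = 0.003: ε_t = 0.003 (d − c)/c = 0.003 × (455 − 152.72)/152.72 = 0.00594.
Since ε_t ≥ 0.005, the section is tension-controlled.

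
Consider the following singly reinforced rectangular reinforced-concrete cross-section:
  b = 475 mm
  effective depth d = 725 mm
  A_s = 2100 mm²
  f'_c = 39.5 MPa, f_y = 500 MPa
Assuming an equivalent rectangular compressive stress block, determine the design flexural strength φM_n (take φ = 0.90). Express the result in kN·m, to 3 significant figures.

φM_n ≈ 654 kN·m

T = A_s f_y = 2100 × 500 = 1050000 N = 1050 kN.
From C = T: a = T/(0.85 f'_c b) = 1050000/(0.85 × 39.5 × 475) = 65.84 mm.
M_n = T(d − a/2) = 1050 kN × (725 − 32.92) mm = 726.68 kN·m.
φM_n = 0.90 × 726.68 = 654.01 kN·m.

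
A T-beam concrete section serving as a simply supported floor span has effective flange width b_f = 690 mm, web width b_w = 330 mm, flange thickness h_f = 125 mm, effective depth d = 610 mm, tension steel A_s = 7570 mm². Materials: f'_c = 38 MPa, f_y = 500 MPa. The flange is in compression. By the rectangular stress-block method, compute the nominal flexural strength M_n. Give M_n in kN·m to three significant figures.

M_n ≈ 1960 kN·m

Tension: T = A_s f_y = 7570 × 500 = 3785000 N.
Try a within the flange: a = T/(0.85 f'_c b_f) = 3785000/(0.85 × 38 × 690) = 169.83 mm.
a = 169.83 > h_f = 125 mm: the block extends into the web. Split into flange-overhang and web parts.
C_f = 0.85 f'_c (b_f − b_w) h_f = 0.85 × 38 × (690 − 330) × 125 = 1453500 N.
Remaining web compression depth: a_w = (T − C_f)/(0.85 f'_c b_w) = (3785000 − 1453500)/(0.85 × 38 × 330) = 218.74 mm.
M_n = C_f(d − h_f/2) + (T − C_f)(d − a_w/2) = 1453500 × (610 − 62.5) + 2331500 × (610 − 109.37) = 795.79 + 1167.22 = 1963.01 × 10⁶ N·mm.
M_n = 1963.01 kN·m.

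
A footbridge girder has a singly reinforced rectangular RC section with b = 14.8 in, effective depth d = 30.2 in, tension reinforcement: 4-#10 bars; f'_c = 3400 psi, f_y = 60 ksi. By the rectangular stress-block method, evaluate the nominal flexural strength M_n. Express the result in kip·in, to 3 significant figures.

A_s = 4 × 1.27 = 5.08 in².
T = A_s f_y = 5.08 × 60 = 304.8 kips.
a = T/(0.85 f'_c b) = 304.8/(0.85 × 3.4 × 14.8) = 7.126 in.
M_n = T(d − a/2) = 304.8 × (30.2 − 3.563) = 8119.0 kip·in.

M_n ≈ 8120 kip·in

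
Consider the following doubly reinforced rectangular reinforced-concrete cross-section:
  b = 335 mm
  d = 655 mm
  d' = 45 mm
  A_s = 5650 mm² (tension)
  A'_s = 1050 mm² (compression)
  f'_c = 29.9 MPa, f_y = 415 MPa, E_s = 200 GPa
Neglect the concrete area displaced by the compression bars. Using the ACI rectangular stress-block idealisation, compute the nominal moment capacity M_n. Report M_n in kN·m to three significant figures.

M_n ≈ 1300 kN·m

Assume both tension and compression steel yield.
Net tension couple steel: A_s − A'_s = 4600 mm².
a = (A_s − A'_s) f_y / (0.85 f'_c b) = 1909000/(0.85 × 29.9 × 335) = 224.22 mm.
c = a/β₁ = 224.22/0.836 = 268.21 mm; ε'_s = 0.003(c − d')/c = 0.0025 ≥ f_y/E_s = 0.0021, so compression steel does yield.
M_n = (A_s − A'_s) f_y (d − a/2) + A'_s f_y (d − d') = [1909000 × (655 − 112.11) + 435750 × (655 − 45)] × 10⁻⁶ = 1036.38 + 265.81 = 1302.19 kN·m.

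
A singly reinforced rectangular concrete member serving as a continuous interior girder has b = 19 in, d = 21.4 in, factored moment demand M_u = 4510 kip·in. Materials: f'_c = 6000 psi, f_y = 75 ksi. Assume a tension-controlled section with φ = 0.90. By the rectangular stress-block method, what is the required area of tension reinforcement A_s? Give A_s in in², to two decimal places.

M_n = M_u/φ = 4510/0.90 = 5011.11 kip·in.
From M_n = 0.85 f'_c a b (d − a/2):
a = d − √(d² − 2M_n/(0.85 f'_c b)) = 21.4 − √(21.4² − 2 × 5011.11/(0.85 × 6 × 19)) = 2.571 in.
A_s = 0.85 f'_c a b / f_y = 0.85 × 6 × 2.571 × 19 / 75 = 3.322 in².

A_s ≈ 3.32 in²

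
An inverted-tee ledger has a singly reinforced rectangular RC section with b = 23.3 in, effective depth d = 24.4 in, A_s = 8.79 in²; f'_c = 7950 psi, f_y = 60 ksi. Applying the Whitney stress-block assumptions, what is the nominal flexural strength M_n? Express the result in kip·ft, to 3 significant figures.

M_n ≈ 999 kip·ft

T = A_s f_y = 8.79 × 60 = 527.4 kips.
a = T/(0.85 f'_c b) = 527.4/(0.85 × 7.95 × 23.3) = 3.350 in.
M_n = T(d − a/2) = 527.4 × (24.4 − 1.675) = 11985.2 kip·in = 11985.2/12 = 998.77 kip·ft.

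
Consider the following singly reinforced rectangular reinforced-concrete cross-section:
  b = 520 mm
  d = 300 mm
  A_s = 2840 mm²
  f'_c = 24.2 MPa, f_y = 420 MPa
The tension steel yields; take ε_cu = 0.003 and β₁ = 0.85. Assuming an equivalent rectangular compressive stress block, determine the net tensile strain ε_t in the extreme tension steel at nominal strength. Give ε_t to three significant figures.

a = A_s f_y/(0.85 f'_c b) = 111.51 mm.
β₁ = 0.85, so c = a/β₁ = 111.51/0.85 = 131.19 mm.
From the linear strain diagram with ε_cu = 0.003: ε_t = 0.003 (d − c)/c = 0.003 × (300 − 131.19)/131.19 = 0.00386.
ε_t < 0.004 — the section is over-reinforced for flexure under ACI limits.

ε_t ≈ 0.00386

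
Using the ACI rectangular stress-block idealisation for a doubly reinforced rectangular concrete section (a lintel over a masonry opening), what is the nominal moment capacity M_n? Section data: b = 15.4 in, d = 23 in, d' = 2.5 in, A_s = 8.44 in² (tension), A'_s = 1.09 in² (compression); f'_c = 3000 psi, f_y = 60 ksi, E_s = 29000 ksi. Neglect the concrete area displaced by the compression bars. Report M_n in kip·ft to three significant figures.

Assume both steels yield.
a = (A_s − A'_s) f_y/(0.85 f'_c b) = (8.44 − 1.09) × 60/(0.85 × 3 × 15.4) = 11.230 in.
c = a/β₁ = 11.230/0.85 = 13.212 in; ε'_s = 0.003(c − d')/c = 0.0024 ≥ ε_y = 0.0021, so the compression steel yields.
M_n = (A_s − A'_s) f_y (d − a/2) + A'_s f_y (d − d') = 441 × (23 − 5.615) + 65.4 × (23 − 2.5) = 7666.8 + 1340.7 = 9007.5 kip·in = 9007.5/12 = 750.63 kip·ft.

M_n ≈ 751 kip·ft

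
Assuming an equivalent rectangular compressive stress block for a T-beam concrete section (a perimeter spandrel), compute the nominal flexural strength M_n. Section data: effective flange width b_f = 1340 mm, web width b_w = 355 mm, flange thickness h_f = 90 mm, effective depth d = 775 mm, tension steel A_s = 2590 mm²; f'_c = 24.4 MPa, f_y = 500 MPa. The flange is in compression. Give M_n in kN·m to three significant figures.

Tension: T = A_s f_y = 2590 × 500 = 1295000 N.
Try a within the flange: a = T/(0.85 f'_c b_f) = 1295000/(0.85 × 24.4 × 1340) = 46.60 mm.
Since a = 46.60 ≤ h_f = 90 mm, the stress block lies entirely in the flange; analyse as a rectangular beam of width b_f.
M_n = T(d − a/2) = 1295000 × (775 − 23.3) = 973.45 × 10⁶ N·mm.
M_n = 973.45 kN·m.

M_n ≈ 973 kN·m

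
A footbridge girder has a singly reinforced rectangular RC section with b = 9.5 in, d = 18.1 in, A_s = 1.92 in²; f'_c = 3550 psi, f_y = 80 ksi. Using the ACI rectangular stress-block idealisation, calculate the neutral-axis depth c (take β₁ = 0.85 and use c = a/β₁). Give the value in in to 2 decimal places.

T = A_s f_y = 1.92 × 80 = 153.6 kips.
a = T/(0.85 f'_c b) = 153.6/(0.85 × 3.55 × 9.5) = 5.3582 in.
With β₁ = 0.85, c = a/β₁ = 5.3582/0.85 = 6.30 in.

c ≈ 6.30 in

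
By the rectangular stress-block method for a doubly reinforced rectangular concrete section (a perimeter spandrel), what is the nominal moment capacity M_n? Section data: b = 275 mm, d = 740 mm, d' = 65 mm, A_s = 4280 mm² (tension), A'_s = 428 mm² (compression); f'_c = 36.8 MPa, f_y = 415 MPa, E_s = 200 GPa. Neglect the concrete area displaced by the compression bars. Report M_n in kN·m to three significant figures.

Assume both tension and compression steel yield.
Net tension couple steel: A_s − A'_s = 3852 mm².
a = (A_s − A'_s) f_y / (0.85 f'_c b) = 1598580/(0.85 × 36.8 × 275) = 185.84 mm.
c = a/β₁ = 185.84/0.787 = 236.14 mm; ε'_s = 0.003(c − d')/c = 0.0022 ≥ f_y/E_s = 0.0021, so compression steel does yield.
M_n = (A_s − A'_s) f_y (d − a/2) + A'_s f_y (d − d') = [1598580 × (740 − 92.92) + 177620 × (740 − 65)] × 10⁻⁶ = 1034.41 + 119.89 = 1154.30 kN·m.

M_n ≈ 1150 kN·m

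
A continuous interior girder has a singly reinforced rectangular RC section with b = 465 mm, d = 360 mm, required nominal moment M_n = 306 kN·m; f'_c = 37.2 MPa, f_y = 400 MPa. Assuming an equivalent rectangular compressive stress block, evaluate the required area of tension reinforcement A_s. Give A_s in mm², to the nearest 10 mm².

With M_n = 0.85 f'_c a b (d − a/2), solve the quadratic for a:
a = d − √(d² − 2M_n/(0.85 f'_c b)) = 360 − √(360² − 2 × 306×10⁶/(0.85 × 37.2 × 465)) = 63.39 mm.
A_s = 0.85 f'_c a b / f_y = 0.85 × 37.2 × 63.39 × 465 / 400 = 2330.1 mm².

A_s ≈ 2330 mm²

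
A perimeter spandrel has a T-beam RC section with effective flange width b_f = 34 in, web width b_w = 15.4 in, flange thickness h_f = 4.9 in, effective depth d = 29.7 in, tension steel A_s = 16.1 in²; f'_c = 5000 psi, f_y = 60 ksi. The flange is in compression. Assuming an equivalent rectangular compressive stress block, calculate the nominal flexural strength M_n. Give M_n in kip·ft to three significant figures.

Tension: T = A_s f_y = 16.1 × 60 = 966 kips.
Try a within the flange: a = T/(0.85 f'_c b_f) = 966/(0.85 × 5 × 34) = 6.685 in.
a = 6.685 > h_f = 4.9 in: the block extends into the web. Split into flange-overhang and web parts.
C_f = 0.85 f'_c (b_f − b_w) h_f = 0.85 × 5 × (34 − 15.4) × 4.9 = 387.3 kips.
Remaining web compression depth: a_w = (T − C_f)/(0.85 f'_c b_w) = (966 − 387.3)/(0.85 × 5 × 15.4) = 8.842 in.
M_n = C_f(d − h_f/2) + (T − C_f)(d − a_w/2) = 387.3 × (29.7 − 2.45) + 578.7 × (29.7 − 4.421) = 10553.9 + 14629.0 = 25182.9 kip·in.
M_n = 25182.9/12 = 2098.58 kip·ft.

M_n ≈ 2100 kip·ft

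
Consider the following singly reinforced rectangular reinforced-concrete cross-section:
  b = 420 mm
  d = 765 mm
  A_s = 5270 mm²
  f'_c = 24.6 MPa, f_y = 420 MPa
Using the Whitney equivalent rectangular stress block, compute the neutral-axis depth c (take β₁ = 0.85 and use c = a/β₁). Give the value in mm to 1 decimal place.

c ≈ 296.5 mm

T = A_s f_y = 5270 × 420 = 2213400 N = 2213.4 kN.
Setting C = 0.85 f'_c a b equal to T: a = 2213400/(0.85 × 24.6 × 420) = 252.033 mm.
With β₁ = 0.85, c = a/β₁ = 252.033/0.85 = 296.5 mm.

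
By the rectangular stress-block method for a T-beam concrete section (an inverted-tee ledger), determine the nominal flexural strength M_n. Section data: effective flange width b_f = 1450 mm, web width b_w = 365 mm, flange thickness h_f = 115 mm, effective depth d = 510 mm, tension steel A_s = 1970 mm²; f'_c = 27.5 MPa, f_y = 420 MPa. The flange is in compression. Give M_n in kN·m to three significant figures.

Tension: T = A_s f_y = 1970 × 420 = 827400 N.
Try a within the flange: a = T/(0.85 f'_c b_f) = 827400/(0.85 × 27.5 × 1450) = 24.41 mm.
Since a = 24.41 ≤ h_f = 115 mm, the stress block lies entirely in the flange; analyse as a rectangular beam of width b_f.
M_n = T(d − a/2) = 827400 × (510 − 12.205) = 411.88 × 10⁶ N·mm.
M_n = 411.88 kN·m.

M_n ≈ 412 kN·m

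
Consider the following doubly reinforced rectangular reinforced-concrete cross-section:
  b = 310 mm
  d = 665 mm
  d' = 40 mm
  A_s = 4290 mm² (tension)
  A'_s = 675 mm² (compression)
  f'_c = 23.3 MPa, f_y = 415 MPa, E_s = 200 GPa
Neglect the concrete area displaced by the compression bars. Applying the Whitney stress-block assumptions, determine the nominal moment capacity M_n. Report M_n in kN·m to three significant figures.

M_n ≈ 989 kN·m

Assume both tension and compression steel yield.
Net tension couple steel: A_s − A'_s = 3615 mm².
a = (A_s − A'_s) f_y / (0.85 f'_c b) = 1500225/(0.85 × 23.3 × 310) = 244.35 mm.
c = a/β₁ = 244.35/0.85 = 287.47 mm; ε'_s = 0.003(c − d')/c = 0.0026 ≥ f_y/E_s = 0.0021, so compression steel does yield.
M_n = (A_s − A'_s) f_y (d − a/2) + A'_s f_y (d − d') = [1500225 × (665 − 122.175) + 280125 × (665 − 40)] × 10⁻⁶ = 814.36 + 175.08 = 989.44 kN·m.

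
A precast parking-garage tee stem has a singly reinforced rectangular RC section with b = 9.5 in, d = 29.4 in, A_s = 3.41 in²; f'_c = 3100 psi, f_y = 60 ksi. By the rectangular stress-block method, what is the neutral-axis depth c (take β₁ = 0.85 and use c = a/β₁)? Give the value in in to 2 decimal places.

c ≈ 9.62 in

T = A_s f_y = 3.41 × 60 = 204.6 kips.
a = T/(0.85 f'_c b) = 204.6/(0.85 × 3.1 × 9.5) = 8.1734 in.
With β₁ = 0.85, c = a/β₁ = 8.1734/0.85 = 9.62 in.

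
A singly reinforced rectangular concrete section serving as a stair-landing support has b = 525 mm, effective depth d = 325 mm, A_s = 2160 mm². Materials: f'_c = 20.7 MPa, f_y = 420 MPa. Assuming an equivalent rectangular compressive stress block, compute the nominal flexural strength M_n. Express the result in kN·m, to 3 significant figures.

T = A_s f_y = 2160 × 420 = 907200 N = 907.2 kN.
From C = T: a = T/(0.85 f'_c b) = 907200/(0.85 × 20.7 × 525) = 98.21 mm.
M_n = T(d − a/2) = 907.2 kN × (325 − 49.105) mm = 250.29 kN·m.

M_n ≈ 250 kN·m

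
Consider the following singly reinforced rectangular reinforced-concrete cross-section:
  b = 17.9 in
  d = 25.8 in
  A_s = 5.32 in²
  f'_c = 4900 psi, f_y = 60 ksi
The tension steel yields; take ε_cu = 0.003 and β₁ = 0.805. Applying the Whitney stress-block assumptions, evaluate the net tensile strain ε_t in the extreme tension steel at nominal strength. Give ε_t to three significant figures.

a = A_s f_y/(0.85 f'_c b) = 4.281 in.
β₁ = 0.805, so c = a/β₁ = 4.281/0.805 = 5.318 in.
From the linear strain diagram with ε_cu = 0.003: ε_t = 0.003 (d − c)/c = 0.003 × (25.8 − 5.318)/5.318 = 0.0116.
Since ε_t ≥ 0.005, the section is tension-controlled.

ε_t ≈ 0.0116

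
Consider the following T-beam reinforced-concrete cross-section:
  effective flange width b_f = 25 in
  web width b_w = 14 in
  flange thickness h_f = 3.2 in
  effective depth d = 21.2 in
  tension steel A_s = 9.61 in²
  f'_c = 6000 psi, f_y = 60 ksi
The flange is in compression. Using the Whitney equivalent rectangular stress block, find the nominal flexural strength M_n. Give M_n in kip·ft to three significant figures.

Tension: T = A_s f_y = 9.61 × 60 = 576.6 kips.
Try a within the flange: a = T/(0.85 f'_c b_f) = 576.6/(0.85 × 6 × 25) = 4.522 in.
a = 4.522 > h_f = 3.2 in: the block extends into the web. Split into flange-overhang and web parts.
C_f = 0.85 f'_c (b_f − b_w) h_f = 0.85 × 6 × (25 − 14) × 3.2 = 179.5 kips.
Remaining web compression depth: a_w = (T − C_f)/(0.85 f'_c b_w) = (576.6 − 179.5)/(0.85 × 6 × 14) = 5.562 in.
M_n = C_f(d − h_f/2) + (T − C_f)(d − a_w/2) = 179.5 × (21.2 − 1.6) + 397.1 × (21.2 − 2.781) = 3518.2 + 7314.2 = 10832.4 kip·in.
M_n = 10832.4/12 = 902.70 kip·ft.

M_n ≈ 903 kip·ft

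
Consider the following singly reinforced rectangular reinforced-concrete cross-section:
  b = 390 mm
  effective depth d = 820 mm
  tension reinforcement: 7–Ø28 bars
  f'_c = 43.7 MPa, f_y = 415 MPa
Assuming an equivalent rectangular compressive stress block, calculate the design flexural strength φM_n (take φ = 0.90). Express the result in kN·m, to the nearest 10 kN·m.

A_s = 7 × 616 = 4312 mm².
T = A_s f_y = 4312 × 415 = 1789480 N = 1789.48 kN.
From C = T: a = T/(0.85 f'_c b) = 1789480/(0.85 × 43.7 × 390) = 123.53 mm.
M_n = T(d − a/2) = 1789.48 kN × (820 − 61.765) mm = 1356.85 kN·m.
φM_n = 0.90 × 1356.85 = 1221.17 kN·m.

φM_n ≈ 1220 kN·m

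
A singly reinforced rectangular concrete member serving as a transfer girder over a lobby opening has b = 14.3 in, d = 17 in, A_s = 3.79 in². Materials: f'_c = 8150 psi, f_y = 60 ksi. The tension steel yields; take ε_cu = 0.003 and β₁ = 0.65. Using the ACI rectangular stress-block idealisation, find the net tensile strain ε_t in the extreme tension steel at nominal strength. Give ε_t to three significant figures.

a = A_s f_y/(0.85 f'_c b) = 2.296 in.
β₁ = 0.65, so c = a/β₁ = 2.296/0.65 = 3.532 in.
From the linear strain diagram with ε_cu = 0.003: ε_t = 0.003 (d − c)/c = 0.003 × (17 − 3.532)/3.532 = 0.0114.
Since ε_t ≥ 0.005, the section is tension-controlled.

ε_t ≈ 0.0114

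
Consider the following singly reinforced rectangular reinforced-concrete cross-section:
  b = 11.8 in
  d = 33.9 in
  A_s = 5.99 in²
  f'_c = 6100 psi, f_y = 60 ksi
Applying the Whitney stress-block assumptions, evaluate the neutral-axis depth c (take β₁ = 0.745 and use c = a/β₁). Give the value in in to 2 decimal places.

c ≈ 7.88 in

T = A_s f_y = 5.99 × 60 = 359.4 kips.
a = T/(0.85 f'_c b) = 359.4/(0.85 × 6.1 × 11.8) = 5.8742 in.
With β₁ = 0.745, c = a/β₁ = 5.8742/0.745 = 7.88 in.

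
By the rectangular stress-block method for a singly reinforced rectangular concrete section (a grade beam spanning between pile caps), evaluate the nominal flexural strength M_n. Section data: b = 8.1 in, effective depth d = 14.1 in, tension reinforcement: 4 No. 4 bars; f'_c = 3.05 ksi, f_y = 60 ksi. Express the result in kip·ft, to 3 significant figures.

M_n ≈ 51.8 kip·ft

A_s = 4 × 0.2 = 0.8 in².
T = A_s f_y = 0.8 × 60 = 48 kips.
a = T/(0.85 f'_c b) = 48/(0.85 × 3.05 × 8.1) = 2.286 in.
M_n = T(d − a/2) = 48 × (14.1 − 1.143) = 621.9 kip·in = 621.9/12 = 51.83 kip·ft.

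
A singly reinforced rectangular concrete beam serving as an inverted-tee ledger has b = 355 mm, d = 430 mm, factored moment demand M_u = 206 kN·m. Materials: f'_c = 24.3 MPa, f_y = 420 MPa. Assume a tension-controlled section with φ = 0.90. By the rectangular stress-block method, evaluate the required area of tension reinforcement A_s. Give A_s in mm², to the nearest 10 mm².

M_n = M_u/φ = 206/0.90 = 228.889 kN·m.
With M_n = 0.85 f'_c a b (d − a/2), solve the quadratic for a:
a = d − √(d² − 2M_n/(0.85 f'_c b)) = 430 − √(430² − 2 × 228.889×10⁶/(0.85 × 24.3 × 355)) = 80.04 mm.
A_s = 0.85 f'_c a b / f_y = 0.85 × 24.3 × 80.04 × 355 / 420 = 1397.4 mm².

A_s ≈ 1400 mm²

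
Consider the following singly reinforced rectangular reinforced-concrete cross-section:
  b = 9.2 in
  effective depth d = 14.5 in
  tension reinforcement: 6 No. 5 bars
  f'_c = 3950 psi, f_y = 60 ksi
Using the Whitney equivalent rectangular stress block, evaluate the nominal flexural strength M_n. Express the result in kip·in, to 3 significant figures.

A_s = 6 × 0.31 = 1.86 in².
T = A_s f_y = 1.86 × 60 = 111.6 kips.
a = T/(0.85 f'_c b) = 111.6/(0.85 × 3.95 × 9.2) = 3.613 in.
M_n = T(d − a/2) = 111.6 × (14.5 − 1.8065) = 1416.6 kip·in.

M_n ≈ 1420 kip·in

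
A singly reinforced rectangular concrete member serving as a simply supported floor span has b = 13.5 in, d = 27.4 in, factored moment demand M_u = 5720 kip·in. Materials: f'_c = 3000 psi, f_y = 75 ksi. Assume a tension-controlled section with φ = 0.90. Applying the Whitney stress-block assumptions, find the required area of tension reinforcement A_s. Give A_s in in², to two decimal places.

A_s ≈ 3.61 in²

M_n = M_u/φ = 5720/0.90 = 6355.56 kip·in.
From M_n = 0.85 f'_c a b (d − a/2):
a = d − √(d² − 2M_n/(0.85 f'_c b)) = 27.4 − √(27.4² − 2 × 6355.56/(0.85 × 3 × 13.5)) = 7.867 in.
A_s = 0.85 f'_c a b / f_y = 0.85 × 3 × 7.867 × 13.5 / 75 = 3.611 in².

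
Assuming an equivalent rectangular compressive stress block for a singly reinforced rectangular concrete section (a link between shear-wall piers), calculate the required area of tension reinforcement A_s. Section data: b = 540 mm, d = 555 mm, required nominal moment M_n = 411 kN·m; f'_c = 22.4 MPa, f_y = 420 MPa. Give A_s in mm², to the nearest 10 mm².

With M_n = 0.85 f'_c a b (d − a/2), solve the quadratic for a:
a = d − √(d² − 2M_n/(0.85 f'_c b)) = 555 − √(555² − 2 × 411×10⁶/(0.85 × 22.4 × 540)) = 77.43 mm.
A_s = 0.85 f'_c a b / f_y = 0.85 × 22.4 × 77.43 × 540 / 420 = 1895.5 mm².

A_s ≈ 1900 mm²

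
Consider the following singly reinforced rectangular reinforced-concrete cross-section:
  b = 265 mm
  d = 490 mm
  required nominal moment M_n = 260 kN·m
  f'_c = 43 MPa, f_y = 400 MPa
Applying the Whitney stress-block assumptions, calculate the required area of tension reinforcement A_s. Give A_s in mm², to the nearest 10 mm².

With M_n = 0.85 f'_c a b (d − a/2), solve the quadratic for a:
a = d − √(d² − 2M_n/(0.85 f'_c b)) = 490 − √(490² − 2 × 260×10⁶/(0.85 × 43 × 265)) = 58.24 mm.
A_s = 0.85 f'_c a b / f_y = 0.85 × 43 × 58.24 × 265 / 400 = 1410.2 mm².

A_s ≈ 1410 mm²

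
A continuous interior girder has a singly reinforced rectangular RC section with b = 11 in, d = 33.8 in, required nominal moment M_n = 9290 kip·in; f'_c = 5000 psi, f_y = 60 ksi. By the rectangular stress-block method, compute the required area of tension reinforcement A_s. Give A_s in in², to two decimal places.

A_s ≈ 5.07 in²

From M_n = 0.85 f'_c a b (d − a/2):
a = d − √(d² − 2M_n/(0.85 f'_c b)) = 33.8 − √(33.8² − 2 × 9290/(0.85 × 5 × 11)) = 6.505 in.
A_s = 0.85 f'_c a b / f_y = 0.85 × 5 × 6.505 × 11 / 60 = 5.068 in².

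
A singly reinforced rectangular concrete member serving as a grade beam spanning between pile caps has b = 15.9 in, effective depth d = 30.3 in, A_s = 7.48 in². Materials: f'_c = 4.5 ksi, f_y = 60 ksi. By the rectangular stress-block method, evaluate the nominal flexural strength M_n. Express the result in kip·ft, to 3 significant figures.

T = A_s f_y = 7.48 × 60 = 448.8 kips.
a = T/(0.85 f'_c b) = 448.8/(0.85 × 4.5 × 15.9) = 7.379 in.
M_n = T(d − a/2) = 448.8 × (30.3 − 3.6895) = 11942.8 kip·in = 11942.8/12 = 995.23 kip·ft.

M_n ≈ 995 kip·ft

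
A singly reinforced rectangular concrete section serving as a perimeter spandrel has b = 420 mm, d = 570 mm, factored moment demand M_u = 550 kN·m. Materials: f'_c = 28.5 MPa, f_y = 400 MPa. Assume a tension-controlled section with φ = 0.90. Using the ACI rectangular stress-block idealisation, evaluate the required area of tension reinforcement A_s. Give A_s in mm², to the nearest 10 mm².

A_s ≈ 2990 mm²

M_n = M_u/φ = 550/0.90 = 611.111 kN·m.
With M_n = 0.85 f'_c a b (d − a/2), solve the quadratic for a:
a = d − √(d² − 2M_n/(0.85 f'_c b)) = 570 − √(570² − 2 × 611.111×10⁶/(0.85 × 28.5 × 420)) = 117.48 mm.
A_s = 0.85 f'_c a b / f_y = 0.85 × 28.5 × 117.48 × 420 / 400 = 2988.3 mm².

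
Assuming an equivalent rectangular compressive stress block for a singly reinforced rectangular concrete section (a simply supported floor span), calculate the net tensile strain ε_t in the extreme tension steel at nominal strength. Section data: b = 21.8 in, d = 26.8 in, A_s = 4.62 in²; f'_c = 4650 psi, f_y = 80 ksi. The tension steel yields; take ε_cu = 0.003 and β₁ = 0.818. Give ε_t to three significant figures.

a = A_s f_y/(0.85 f'_c b) = 4.289 in.
β₁ = 0.818, so c = a/β₁ = 4.289/0.818 = 5.243 in.
From the linear strain diagram with ε_cu = 0.003: ε_t = 0.003 (d − c)/c = 0.003 × (26.8 − 5.243)/5.243 = 0.0123.
Since ε_t ≥ 0.005, the section is tension-controlled.

ε_t ≈ 0.0123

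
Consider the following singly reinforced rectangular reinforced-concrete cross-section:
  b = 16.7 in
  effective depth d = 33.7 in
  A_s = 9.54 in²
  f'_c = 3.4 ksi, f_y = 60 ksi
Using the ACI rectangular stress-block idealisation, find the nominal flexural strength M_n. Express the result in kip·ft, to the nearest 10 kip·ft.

T = A_s f_y = 9.54 × 60 = 572.4 kips.
a = T/(0.85 f'_c b) = 572.4/(0.85 × 3.4 × 16.7) = 11.860 in.
M_n = T(d − a/2) = 572.4 × (33.7 − 5.93) = 15895.5 kip·in = 15895.5/12 = 1324.63 kip·ft.

M_n ≈ 1320 kip·ft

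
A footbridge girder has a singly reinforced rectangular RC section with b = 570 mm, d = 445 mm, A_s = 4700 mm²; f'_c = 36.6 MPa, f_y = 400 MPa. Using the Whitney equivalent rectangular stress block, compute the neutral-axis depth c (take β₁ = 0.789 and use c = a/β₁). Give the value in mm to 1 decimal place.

c ≈ 134.4 mm

T = A_s f_y = 4700 × 400 = 1880000 N = 1880 kN.
Setting C = 0.85 f'_c a b equal to T: a = 1880000/(0.85 × 36.6 × 570) = 106.019 mm.
With β₁ = 0.789, c = a/β₁ = 106.019/0.789 = 134.4 mm.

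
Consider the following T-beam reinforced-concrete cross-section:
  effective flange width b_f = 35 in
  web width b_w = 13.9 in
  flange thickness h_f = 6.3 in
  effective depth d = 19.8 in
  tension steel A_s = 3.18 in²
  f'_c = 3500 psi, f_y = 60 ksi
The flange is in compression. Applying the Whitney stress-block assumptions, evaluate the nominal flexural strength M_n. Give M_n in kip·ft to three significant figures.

Tension: T = A_s f_y = 3.18 × 60 = 190.8 kips.
Try a within the flange: a = T/(0.85 f'_c b_f) = 190.8/(0.85 × 3.5 × 35) = 1.832 in.
Since a = 1.832 ≤ h_f = 6.3 in, the stress block lies entirely in the flange; analyse as a rectangular beam of width b_f.
M_n = T(d − a/2) = 190.8 × (19.8 − 0.916) = 3603.1 kip·in.
M_n = 3603.1/12 = 300.26 kip·ft.

M_n ≈ 300 kip·ft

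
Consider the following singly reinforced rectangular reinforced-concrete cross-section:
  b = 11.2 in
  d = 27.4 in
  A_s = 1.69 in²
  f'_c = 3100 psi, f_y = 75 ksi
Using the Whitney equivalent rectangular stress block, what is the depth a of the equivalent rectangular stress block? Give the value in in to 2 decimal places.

T = A_s f_y = 1.69 × 75 = 126.75 kips.
a = T/(0.85 f'_c b) = 126.75/(0.85 × 3.1 × 11.2) = 4.29 in.

a ≈ 4.29 in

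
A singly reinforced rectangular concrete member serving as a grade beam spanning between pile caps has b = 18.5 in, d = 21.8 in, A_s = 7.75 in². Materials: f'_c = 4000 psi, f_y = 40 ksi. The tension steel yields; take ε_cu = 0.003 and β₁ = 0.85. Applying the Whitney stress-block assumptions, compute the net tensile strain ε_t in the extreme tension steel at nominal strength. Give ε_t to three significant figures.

ε_t ≈ 0.00828

a = A_s f_y/(0.85 f'_c b) = 4.928 in.
β₁ = 0.85, so c = a/β₁ = 4.928/0.85 = 5.798 in.
From the linear strain diagram with ε_cu = 0.003: ε_t = 0.003 (d − c)/c = 0.003 × (21.8 − 5.798)/5.798 = 0.00828.
Since ε_t ≥ 0.005, the section is tension-controlled.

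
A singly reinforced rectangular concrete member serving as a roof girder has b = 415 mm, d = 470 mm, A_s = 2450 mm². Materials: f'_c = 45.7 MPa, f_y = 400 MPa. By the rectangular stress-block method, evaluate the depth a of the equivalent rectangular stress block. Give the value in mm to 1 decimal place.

T = A_s f_y = 2450 × 400 = 980000 N = 980 kN.
Setting C = 0.85 f'_c a b equal to T: a = 980000/(0.85 × 45.7 × 415) = 60.8 mm.

a ≈ 60.8 mm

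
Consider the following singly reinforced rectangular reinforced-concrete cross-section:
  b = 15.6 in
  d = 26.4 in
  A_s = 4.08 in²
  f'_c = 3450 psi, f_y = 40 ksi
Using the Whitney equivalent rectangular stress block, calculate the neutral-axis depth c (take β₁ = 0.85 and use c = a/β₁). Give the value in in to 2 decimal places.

c ≈ 4.20 in

T = A_s f_y = 4.08 × 40 = 163.2 kips.
a = T/(0.85 f'_c b) = 163.2/(0.85 × 3.45 × 15.6) = 3.5674 in.
With β₁ = 0.85, c = a/β₁ = 3.5674/0.85 = 4.20 in.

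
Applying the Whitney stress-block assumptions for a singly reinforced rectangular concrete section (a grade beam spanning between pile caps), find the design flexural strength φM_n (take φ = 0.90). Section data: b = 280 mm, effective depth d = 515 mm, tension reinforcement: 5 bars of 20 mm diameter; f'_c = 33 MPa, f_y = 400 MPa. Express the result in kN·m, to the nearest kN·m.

A_s = 5 × 314 = 1570 mm².
T = A_s f_y = 1570 × 400 = 628000 N = 628 kN.
From C = T: a = T/(0.85 f'_c b) = 628000/(0.85 × 33 × 280) = 79.96 mm.
M_n = T(d − a/2) = 628 kN × (515 − 39.98) mm = 298.31 kN·m.
φM_n = 0.90 × 298.31 = 268.48 kN·m.

φM_n ≈ 268 kN·m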